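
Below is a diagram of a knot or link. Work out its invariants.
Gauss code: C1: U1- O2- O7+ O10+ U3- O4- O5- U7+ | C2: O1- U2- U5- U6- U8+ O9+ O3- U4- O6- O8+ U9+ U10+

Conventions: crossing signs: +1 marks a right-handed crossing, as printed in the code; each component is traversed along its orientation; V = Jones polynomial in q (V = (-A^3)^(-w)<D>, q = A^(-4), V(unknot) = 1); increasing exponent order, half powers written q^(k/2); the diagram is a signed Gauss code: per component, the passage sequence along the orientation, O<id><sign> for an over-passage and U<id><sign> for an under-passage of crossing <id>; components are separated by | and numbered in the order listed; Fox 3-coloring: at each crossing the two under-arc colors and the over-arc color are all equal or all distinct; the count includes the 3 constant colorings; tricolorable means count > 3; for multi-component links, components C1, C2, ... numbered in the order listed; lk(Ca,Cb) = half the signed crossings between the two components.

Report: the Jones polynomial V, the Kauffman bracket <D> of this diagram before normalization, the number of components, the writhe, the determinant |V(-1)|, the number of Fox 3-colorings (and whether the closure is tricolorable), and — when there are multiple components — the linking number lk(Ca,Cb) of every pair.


V(q) = -q^(-9/2) - q^(-5/2) + q^(-3/2) - q^(-1/2)
bracket: -A^-4 + 1 - A^4 - A^12, w = -2
2 components, writhe -2, over 10 crossings
lk(C1,C2) = -2
det 4, colorings 3 of 3^10 — not tricolorable
observation: w = -2 (over 10 crossings) is diagram-only; (-A^3)^(2) removes it from V


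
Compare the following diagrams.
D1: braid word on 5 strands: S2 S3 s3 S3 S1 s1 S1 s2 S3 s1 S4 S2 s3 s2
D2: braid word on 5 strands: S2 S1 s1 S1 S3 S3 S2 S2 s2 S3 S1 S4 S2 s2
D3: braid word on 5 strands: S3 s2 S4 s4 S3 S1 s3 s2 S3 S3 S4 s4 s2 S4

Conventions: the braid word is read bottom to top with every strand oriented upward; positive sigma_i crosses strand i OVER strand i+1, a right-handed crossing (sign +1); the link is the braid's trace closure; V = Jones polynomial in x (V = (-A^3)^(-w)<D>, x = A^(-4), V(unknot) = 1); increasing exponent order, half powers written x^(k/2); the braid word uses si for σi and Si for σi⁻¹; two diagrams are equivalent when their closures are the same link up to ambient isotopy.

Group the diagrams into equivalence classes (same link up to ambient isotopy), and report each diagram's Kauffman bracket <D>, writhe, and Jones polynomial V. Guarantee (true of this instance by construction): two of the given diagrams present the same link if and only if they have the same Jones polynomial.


grouping into links: {D1} | {D2} | {D3}
V(D1) = 1  (w -2, c 14, <D> = A^-6)
V(D2) = -x^-7 + x^-6 - x^-5 + x^-4 + x^-2  [14 crossings, <D> = A^-16 + A^-8 - A^-4 + 1 - A^4, w = -8]
V(D3) = -x^-3 + 2x^-2 - 2x^-1 + 3 - 2x + 2x^2 - x^3  [14 crossings, <D> = -A^-18 + 2A^-14 - 2A^-10 + 3A^-6 - 2A^-2 + 2A^2 - A^6, w = -2]
why: V(x) takes 3 values over 3 diagrams, fixing the grouping


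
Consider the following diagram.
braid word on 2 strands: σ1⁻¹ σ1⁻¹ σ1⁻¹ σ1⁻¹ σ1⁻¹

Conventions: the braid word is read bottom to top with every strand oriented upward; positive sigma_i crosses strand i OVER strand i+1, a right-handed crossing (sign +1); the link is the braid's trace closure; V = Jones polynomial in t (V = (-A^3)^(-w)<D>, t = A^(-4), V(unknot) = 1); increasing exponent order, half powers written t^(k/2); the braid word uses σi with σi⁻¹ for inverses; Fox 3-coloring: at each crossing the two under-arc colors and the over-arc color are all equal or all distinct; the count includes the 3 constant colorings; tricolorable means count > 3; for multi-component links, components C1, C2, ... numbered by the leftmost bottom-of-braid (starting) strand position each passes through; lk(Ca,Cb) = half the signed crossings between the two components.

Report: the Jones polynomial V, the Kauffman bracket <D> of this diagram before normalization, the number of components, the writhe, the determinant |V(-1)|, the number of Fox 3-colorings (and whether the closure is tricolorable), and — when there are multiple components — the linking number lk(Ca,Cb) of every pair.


Jones polynomial: V(t) = -t^-7 + t^-6 - t^-5 + t^-4 + t^-2
<D> = -A^-7 - A + A^5 - A^9 + A^13; writhe -5
components 1, writhe -5 (5 crossings)
3-colorings: 3 of 3^5, det 5 — not tricolorable
note: a (2,5) torus form — a single generator 5 times


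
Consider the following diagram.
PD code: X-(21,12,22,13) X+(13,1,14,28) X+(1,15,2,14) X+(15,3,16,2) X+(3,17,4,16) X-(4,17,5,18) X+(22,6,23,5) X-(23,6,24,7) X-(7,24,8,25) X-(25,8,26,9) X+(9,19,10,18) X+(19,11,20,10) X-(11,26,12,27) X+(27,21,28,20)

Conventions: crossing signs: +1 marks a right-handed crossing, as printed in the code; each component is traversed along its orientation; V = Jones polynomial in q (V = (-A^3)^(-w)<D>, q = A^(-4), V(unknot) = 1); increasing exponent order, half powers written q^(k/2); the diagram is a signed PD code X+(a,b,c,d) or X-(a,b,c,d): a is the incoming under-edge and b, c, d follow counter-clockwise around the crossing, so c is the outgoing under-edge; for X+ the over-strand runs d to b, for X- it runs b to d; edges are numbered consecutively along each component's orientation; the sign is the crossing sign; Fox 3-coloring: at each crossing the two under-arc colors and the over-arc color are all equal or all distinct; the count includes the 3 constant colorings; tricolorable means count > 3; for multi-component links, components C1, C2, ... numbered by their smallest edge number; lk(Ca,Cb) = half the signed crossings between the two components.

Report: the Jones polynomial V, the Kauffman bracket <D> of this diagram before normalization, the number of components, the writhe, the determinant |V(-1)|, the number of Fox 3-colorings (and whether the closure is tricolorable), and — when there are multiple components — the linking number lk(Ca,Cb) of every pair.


Jones polynomial: V(q) = q^-3 - 3q^-2 + 6q^-1 - 9 + 12q - 12q^2 + 12q^3 - 10q^4 + 6q^5 - 3q^6 + q^7
<D> = A^-22 - 3A^-18 + 6A^-14 - 10A^-10 + 12A^-6 - 12A^-2 + 12A^2 - 9A^6 + 6A^10 - 3A^14 + A^18; writhe +2
components 1, writhe +2 (14 crossings)
3-colorings: 9 of 3^14, det 75 — tricolorable
note: det 75 = |V(-1)|; divisible by 3, so tricolorable


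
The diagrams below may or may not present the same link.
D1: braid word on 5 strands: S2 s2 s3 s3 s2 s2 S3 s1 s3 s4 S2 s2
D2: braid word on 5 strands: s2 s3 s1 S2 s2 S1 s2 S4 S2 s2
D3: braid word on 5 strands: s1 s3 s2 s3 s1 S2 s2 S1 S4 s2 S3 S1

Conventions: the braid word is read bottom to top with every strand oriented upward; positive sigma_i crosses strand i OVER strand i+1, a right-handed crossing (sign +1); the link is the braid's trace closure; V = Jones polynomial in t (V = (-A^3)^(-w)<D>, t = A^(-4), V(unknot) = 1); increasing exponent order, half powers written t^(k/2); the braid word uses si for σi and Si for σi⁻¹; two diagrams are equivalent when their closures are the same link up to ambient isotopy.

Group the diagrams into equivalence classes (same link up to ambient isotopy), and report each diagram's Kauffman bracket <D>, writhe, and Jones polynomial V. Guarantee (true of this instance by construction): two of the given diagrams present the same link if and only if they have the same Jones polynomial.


grouping into links: {D1} | {D2, D3}
V(D1) = t + 2t^3 + t^5  (w +6, c 12, <D> = A^-2 + 2A^6 + A^14)
V(D2) = 1 + t + t^2 + t^3  [10 crossings, <D> = A^-6 + A^-2 + A^2 + A^6, w = +2]
D3 (bracket A^-6 + A^-2 + A^2 + A^6; 12 crossings at w = +2): V = 1 + t + t^2 + t^3
why: 2 values of V(t) split the 3 diagrams


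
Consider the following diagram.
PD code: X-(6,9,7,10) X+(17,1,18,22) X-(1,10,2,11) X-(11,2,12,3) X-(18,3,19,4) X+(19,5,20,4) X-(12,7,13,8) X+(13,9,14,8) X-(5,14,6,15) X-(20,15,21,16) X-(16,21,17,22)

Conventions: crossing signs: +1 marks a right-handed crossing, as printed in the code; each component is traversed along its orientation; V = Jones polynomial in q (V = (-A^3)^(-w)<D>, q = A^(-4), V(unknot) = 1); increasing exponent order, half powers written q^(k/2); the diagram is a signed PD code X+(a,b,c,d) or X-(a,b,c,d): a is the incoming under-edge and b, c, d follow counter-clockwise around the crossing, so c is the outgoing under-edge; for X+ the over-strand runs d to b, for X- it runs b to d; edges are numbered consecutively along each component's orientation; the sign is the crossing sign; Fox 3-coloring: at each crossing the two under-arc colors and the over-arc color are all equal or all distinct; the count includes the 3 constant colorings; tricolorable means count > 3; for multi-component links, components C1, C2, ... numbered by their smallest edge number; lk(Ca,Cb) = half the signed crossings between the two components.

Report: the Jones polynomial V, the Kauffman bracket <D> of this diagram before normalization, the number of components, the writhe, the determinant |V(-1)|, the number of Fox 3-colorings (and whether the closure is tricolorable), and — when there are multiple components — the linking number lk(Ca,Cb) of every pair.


V(q) = -q^-4 + q^-3 + q^-1
bracket: -A^-11 - A^-3 + A, w = -5
1 component, writhe -5, over 11 crossings
det 3, colorings 9 of 3^11 — tricolorable
observation: the span of V is 3, forcing >= 3 crossings in any diagram


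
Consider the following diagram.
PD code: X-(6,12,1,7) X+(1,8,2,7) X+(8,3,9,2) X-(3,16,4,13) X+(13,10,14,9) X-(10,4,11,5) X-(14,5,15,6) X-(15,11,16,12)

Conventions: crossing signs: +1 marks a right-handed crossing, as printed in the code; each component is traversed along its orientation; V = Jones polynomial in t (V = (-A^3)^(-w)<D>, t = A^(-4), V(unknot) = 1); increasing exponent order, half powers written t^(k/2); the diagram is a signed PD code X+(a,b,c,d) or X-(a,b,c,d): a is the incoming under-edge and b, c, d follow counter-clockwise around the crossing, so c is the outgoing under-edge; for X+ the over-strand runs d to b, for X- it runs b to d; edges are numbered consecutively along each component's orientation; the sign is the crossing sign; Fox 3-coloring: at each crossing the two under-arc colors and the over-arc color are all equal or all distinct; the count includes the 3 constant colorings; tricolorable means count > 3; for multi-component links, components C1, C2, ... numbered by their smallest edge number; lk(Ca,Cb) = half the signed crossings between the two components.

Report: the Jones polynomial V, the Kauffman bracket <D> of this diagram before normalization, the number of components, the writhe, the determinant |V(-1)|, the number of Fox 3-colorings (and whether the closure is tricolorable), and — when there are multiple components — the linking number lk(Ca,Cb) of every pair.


Jones polynomial: V(t) = t^-3 + t^-2 + t^-1 + 1
<D> = A^-6 + A^-2 + A^2 + A^6; writhe -2
components 3, writhe -2 (8 crossings)
linking number lk(C1,C2) = 0
lk(C1,C3): -1
lk(C2,C3) = 0
3-colorings: 9 of 3^8, det 0 — tricolorable
note: span 3 respects span(V) <= c + mu - 1 = 10 for this 3-component diagram


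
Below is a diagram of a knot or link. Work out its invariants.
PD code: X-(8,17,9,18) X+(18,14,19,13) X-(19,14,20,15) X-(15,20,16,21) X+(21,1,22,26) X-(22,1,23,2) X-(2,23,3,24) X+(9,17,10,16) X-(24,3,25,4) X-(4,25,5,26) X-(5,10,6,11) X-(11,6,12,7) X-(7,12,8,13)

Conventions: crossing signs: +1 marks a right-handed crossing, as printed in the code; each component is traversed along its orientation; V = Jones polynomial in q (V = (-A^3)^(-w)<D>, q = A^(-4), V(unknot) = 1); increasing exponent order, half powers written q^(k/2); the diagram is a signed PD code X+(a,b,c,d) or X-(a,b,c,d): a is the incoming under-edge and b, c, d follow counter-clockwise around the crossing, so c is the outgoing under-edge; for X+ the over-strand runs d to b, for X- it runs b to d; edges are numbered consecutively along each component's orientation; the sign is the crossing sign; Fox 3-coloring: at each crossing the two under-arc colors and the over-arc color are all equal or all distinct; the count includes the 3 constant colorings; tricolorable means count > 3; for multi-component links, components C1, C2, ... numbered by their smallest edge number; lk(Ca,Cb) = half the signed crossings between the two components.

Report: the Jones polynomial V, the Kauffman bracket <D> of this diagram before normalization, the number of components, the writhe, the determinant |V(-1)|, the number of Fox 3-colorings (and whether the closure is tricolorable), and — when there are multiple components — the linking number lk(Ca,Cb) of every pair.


Jones polynomial: V(q) = q^-8 - 2q^-7 + q^-6 - 2q^-5 + 2q^-4 + q^-2
<D> = -A^-13 - 2A^-5 + 2A^-1 - A^3 + 2A^7 - A^11; writhe -7
components 1, writhe -7 (13 crossings)
3-colorings: 27 of 3^13, det 9 — tricolorable
note: det 9 = |V(-1)|; divisible by 3, so tricolorable


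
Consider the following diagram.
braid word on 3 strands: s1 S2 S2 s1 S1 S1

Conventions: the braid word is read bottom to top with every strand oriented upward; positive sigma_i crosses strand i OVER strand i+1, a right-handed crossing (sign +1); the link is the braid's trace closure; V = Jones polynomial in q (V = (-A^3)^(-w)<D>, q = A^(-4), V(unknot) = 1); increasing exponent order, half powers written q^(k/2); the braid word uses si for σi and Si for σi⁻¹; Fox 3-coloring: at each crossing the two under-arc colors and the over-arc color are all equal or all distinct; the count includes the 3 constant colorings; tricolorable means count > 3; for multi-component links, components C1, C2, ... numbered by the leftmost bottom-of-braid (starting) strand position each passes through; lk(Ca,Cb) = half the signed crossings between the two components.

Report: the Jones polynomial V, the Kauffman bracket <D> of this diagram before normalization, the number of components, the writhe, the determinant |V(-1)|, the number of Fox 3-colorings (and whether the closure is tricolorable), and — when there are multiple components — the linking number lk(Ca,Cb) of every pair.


Jones polynomial: V(q) = q^-3 + q^-2 + q^-1 + 1
<D> = A^-6 + A^-2 + A^2 + A^6; writhe -2
components 3, writhe -2 (6 crossings)
linking number lk(C1,C2) = 0
lk(C1,C3): -1
lk(C2,C3) = 0
3-colorings: 9 of 3^6, det 0 — tricolorable
note: span 3 respects span(V) <= c + mu - 1 = 8 for this 3-component diagram


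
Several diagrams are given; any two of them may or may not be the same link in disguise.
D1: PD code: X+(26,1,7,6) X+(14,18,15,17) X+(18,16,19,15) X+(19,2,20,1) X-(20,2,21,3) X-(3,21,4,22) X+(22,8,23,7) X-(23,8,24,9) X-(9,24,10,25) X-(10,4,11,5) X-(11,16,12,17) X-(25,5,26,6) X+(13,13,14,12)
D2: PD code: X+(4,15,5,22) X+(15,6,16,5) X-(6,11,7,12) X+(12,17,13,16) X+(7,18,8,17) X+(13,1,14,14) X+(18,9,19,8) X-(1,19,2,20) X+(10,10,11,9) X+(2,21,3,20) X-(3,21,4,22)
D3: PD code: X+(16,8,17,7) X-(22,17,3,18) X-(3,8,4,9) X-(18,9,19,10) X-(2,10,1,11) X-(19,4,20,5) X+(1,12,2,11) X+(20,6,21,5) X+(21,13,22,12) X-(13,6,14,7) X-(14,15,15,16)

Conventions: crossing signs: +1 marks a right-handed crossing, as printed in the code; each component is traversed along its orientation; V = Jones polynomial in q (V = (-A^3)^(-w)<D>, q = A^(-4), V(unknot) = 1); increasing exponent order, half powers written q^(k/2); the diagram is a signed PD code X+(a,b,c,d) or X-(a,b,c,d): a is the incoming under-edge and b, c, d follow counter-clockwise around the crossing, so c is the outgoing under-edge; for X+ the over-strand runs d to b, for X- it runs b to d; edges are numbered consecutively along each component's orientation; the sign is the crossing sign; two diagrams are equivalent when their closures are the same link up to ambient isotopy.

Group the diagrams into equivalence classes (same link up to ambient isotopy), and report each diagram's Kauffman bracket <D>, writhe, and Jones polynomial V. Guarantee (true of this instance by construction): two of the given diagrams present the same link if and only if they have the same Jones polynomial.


grouping into links: {D1} | {D2} | {D3}
V(D1) = -q^(-5/2) - q^(-1/2)  (w -1, c 13, <D> = A^-1 + A^7)
V(D2) = -q^(1/2) + q^(3/2) - q^(5/2) - q^(9/2)  [11 crossings, <D> = A^-3 + A^5 - A^9 + A^13, w = +5]
V(D3) = -q^(-1/2) - q^(1/2)  (w -3, c 11, <D> = A^-11 + A^-7)
key observation: 3 values of V(q) split the 3 diagrams


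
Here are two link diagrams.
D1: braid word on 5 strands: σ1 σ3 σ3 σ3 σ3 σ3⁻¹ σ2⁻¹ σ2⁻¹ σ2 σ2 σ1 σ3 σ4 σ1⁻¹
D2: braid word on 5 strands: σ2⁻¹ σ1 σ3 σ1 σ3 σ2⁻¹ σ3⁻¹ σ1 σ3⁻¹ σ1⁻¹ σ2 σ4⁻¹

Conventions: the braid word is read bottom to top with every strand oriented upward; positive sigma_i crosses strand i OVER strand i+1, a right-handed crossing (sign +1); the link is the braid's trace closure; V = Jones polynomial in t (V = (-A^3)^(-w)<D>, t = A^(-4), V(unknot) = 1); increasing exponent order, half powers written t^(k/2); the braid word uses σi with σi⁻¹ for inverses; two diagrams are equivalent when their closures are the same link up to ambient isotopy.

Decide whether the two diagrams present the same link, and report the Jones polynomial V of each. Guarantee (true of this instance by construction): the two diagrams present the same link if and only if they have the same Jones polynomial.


same link: no
V(D1) = t + t^2 + t^3 + t^6  [14 crossings, <D> = A^-6 + A^6 + A^10 + A^14, w = +6]
V(D2) = 1 + t + t^2 + t^3  [12 crossings, <D> = A^-12 + A^-8 + A^-4 + 1, w = 0]
insight: 2 classes among 2 diagrams; unequal V(t) rules out equality


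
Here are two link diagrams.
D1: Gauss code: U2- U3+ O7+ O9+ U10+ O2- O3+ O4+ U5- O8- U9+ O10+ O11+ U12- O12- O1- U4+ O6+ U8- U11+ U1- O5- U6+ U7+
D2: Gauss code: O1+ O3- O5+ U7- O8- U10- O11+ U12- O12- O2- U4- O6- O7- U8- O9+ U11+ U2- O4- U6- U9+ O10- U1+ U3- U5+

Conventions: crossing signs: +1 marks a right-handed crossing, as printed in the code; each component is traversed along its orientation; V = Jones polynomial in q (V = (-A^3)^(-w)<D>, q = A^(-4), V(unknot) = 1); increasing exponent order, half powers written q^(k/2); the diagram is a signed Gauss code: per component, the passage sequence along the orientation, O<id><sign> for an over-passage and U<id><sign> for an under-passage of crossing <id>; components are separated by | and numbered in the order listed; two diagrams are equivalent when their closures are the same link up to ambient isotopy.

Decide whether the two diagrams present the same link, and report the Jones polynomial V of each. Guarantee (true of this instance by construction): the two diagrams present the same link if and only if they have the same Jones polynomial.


equivalent: no
D1 (bracket A^-14 - 2A^-10 + 2A^-6 - 2A^-2 + 2A^2 - A^6 + A^10; 12 crossings at w = +2): V = q^-1 - 1 + 2q - 2q^2 + 2q^3 - 2q^4 + q^5
D2 (bracket A^-8 - A^-4 + 2 - A^4 + A^8 - A^12; 12 crossings at w = -4): V = -q^-6 + q^-5 - q^-4 + 2q^-3 - q^-2 + q^-1
key observation: V(q) takes 2 values over 2 diagrams, fixing the grouping


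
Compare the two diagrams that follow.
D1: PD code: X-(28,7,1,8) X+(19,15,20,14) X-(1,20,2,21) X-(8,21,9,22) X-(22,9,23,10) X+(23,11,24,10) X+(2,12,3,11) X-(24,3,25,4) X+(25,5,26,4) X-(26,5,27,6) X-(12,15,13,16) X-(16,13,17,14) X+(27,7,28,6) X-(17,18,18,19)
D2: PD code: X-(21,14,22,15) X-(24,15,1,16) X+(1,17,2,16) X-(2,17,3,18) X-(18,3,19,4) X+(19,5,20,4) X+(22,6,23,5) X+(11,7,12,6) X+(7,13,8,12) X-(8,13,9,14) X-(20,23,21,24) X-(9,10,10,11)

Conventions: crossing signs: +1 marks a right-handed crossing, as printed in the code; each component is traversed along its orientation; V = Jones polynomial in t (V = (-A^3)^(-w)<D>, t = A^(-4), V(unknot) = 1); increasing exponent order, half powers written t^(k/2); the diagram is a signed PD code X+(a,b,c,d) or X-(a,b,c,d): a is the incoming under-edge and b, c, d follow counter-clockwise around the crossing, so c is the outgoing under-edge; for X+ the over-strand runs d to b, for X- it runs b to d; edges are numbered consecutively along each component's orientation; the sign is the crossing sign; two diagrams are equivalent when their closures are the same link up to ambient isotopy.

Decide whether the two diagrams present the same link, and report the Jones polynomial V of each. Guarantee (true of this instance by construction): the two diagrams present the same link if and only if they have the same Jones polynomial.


same link: yes
V(D1) = 1  [14 crossings, <D> = A^-12, w = -4]
D2 (bracket A^-6; 12 crossings at w = -2): V = 1
note: from 14 to 12 crossings by R-moves: one link, two diagrams


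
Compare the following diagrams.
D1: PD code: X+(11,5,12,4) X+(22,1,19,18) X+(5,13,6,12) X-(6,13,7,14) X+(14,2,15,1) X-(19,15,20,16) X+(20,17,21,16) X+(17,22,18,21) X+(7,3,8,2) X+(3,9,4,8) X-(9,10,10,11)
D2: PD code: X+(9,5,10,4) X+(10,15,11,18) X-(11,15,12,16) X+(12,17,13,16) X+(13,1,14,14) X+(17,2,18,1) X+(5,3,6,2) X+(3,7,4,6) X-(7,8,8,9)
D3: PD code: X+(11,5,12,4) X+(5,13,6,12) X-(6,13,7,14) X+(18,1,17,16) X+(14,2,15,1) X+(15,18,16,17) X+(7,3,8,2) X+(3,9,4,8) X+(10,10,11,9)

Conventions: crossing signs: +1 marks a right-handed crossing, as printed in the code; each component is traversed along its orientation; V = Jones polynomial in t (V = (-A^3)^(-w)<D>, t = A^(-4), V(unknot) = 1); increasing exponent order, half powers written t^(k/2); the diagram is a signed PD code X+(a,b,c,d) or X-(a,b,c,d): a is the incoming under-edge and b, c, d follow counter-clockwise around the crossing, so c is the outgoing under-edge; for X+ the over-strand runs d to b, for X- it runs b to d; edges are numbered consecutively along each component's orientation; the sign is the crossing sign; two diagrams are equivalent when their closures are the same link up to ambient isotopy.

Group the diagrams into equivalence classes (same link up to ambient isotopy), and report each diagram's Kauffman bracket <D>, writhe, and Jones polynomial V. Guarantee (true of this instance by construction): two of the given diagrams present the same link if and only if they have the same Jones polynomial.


classes: {D1, D2, D3}
V(D1) = -t^(3/2) - 2t^(7/2) + t^(9/2) - t^(11/2) + t^(13/2)  [11 crossings, <D> = -A^-11 + A^-7 - A^-3 + 2A + A^9, w = +5]
D2 (bracket -A^-11 + A^-7 - A^-3 + 2A + A^9; 9 crossings at w = +5): V = -t^(3/2) - 2t^(7/2) + t^(9/2) - t^(11/2) + t^(13/2)
V(D3) = -t^(3/2) - 2t^(7/2) + t^(9/2) - t^(11/2) + t^(13/2)  [9 crossings, <D> = -A^-5 + A^-1 - A^3 + 2A^7 + A^15, w = +7]
note: one V(t) for all 3 diagrams — one class (guaranteed)


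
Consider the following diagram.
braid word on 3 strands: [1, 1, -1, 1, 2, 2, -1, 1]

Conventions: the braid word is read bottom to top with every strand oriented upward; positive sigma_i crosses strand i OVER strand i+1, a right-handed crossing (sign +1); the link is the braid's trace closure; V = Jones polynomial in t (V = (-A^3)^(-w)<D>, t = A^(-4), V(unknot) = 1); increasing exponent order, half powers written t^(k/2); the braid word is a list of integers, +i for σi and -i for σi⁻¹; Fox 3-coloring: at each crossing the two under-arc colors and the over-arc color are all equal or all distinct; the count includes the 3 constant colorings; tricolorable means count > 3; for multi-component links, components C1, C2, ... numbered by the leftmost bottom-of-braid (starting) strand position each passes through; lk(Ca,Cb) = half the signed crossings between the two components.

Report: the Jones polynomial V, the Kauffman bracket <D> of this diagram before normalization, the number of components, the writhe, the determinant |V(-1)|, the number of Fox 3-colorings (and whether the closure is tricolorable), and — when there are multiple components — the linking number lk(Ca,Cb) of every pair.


Jones polynomial: V(t) = t + 2t^3 + t^5
<D> = A^-8 + 2 + A^8; writhe +4
components 3, writhe +4 (8 crossings)
linking number lk(C1,C2) = +1
lk(C1,C3): 0
lk(C2,C3) = +1
3-colorings: 3 of 3^8, det 4 — not tricolorable
note: det 4 = |V(-1)|; not divisible by 3, so not tricolorable


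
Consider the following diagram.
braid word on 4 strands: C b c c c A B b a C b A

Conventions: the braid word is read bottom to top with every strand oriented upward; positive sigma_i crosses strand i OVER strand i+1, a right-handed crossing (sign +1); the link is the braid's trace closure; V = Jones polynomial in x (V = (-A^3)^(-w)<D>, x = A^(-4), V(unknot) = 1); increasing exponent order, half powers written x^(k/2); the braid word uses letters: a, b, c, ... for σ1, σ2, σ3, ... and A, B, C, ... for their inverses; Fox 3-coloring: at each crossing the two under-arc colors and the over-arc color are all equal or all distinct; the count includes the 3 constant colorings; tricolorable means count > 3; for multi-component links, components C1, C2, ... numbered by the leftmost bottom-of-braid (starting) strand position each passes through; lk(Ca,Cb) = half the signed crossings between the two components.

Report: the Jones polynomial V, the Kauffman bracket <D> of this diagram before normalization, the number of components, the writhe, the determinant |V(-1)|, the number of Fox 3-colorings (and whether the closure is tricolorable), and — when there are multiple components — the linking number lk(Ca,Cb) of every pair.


V(x) = -x^(1/2) + x^(3/2) - x^(5/2) - x^(9/2)
bracket: -A^-12 - A^-4 + 1 - A^4, w = +2
2 components, writhe +2, over 12 crossings
lk(C1,C2) = +2
det 4, colorings 3 of 3^12 — not tricolorable
observation: w = +2 shifts under R1 moves; the (-A^3)^(-2) factor cancels that in V


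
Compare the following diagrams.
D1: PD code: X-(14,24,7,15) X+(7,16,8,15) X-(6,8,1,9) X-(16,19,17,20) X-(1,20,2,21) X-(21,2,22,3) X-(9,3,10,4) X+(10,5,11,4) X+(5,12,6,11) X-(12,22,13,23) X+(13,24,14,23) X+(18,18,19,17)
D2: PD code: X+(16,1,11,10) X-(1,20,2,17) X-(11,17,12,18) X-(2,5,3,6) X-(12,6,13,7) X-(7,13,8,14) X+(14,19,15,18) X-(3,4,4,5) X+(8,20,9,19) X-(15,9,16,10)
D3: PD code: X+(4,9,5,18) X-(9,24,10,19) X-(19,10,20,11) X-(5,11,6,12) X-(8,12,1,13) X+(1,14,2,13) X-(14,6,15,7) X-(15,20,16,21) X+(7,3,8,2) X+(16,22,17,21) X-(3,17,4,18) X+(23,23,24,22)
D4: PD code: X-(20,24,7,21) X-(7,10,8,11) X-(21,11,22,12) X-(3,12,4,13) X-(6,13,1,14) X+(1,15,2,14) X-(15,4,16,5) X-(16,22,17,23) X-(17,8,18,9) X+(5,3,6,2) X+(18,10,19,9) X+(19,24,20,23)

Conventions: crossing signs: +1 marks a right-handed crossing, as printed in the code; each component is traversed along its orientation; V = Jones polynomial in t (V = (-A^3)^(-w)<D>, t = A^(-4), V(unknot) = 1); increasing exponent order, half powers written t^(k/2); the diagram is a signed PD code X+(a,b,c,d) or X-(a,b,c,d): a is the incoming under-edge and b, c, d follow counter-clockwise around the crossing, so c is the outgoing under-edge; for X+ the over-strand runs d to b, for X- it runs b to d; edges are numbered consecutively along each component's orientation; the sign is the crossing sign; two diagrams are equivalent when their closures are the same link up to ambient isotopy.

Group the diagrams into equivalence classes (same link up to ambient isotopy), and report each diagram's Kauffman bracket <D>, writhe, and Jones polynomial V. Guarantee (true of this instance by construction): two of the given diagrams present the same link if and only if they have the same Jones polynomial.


equivalence classes: {D1, D2} | {D3, D4}
D1 (bracket A^-6 + A^-2 + A^2 + A^6; 12 crossings at w = -2): V = t^-3 + t^-2 + t^-1 + 1
V(D2) = t^-3 + t^-2 + t^-1 + 1  [10 crossings, <D> = A^-12 + A^-8 + A^-4 + 1, w = -4]
V(D3) = t^-5 + 2t^-3 + t^-1  [12 crossings, <D> = A^-2 + 2A^6 + A^14, w = -2]
V(D4) = t^-5 + 2t^-3 + t^-1  (w -4, c 12, <D> = A^-8 + 2 + A^8)
key observation: 2 values of V(t) split the 4 diagrams


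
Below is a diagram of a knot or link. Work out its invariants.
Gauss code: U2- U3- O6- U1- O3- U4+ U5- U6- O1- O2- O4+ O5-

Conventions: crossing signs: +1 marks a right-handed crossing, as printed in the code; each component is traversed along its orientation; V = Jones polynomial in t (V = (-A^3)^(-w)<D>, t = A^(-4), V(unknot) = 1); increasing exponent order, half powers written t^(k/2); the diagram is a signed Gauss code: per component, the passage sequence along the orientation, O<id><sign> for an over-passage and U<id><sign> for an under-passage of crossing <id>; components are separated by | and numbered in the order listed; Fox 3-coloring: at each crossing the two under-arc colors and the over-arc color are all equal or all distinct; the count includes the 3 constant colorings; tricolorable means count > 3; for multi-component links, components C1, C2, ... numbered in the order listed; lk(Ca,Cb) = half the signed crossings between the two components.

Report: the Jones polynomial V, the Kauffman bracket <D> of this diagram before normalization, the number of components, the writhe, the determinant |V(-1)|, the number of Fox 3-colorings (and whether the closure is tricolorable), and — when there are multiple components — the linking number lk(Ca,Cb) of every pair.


Jones polynomial: V(t) = -t^-4 + t^-3 + t^-1
<D> = A^-8 + 1 - A^4; writhe -4
components 1, writhe -4 (6 crossings)
3-colorings: 9 of 3^6, det 3 — tricolorable
note: w = -4 shifts under R1 moves; the (-A^3)^(4) factor cancels that in V


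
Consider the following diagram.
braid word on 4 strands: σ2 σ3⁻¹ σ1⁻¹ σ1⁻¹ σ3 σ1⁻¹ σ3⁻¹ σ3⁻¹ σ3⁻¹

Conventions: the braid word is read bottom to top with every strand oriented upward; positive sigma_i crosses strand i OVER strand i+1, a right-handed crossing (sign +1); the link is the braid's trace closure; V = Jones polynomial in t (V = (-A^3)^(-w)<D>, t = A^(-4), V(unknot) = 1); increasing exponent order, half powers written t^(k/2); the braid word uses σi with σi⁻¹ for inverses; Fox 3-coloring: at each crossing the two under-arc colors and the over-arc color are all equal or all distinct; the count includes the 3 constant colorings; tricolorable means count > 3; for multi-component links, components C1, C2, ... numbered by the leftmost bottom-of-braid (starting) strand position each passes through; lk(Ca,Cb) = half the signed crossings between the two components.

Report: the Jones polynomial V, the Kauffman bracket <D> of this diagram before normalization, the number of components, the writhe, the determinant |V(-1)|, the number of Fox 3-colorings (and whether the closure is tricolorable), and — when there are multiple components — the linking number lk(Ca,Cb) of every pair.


Jones polynomial: V(t) = t^-8 - 2t^-7 + t^-6 - 2t^-5 + 2t^-4 + t^-2
<D> = -A^-7 - 2A + 2A^5 - A^9 + 2A^13 - A^17; writhe -5
components 1, writhe -5 (9 crossings)
3-colorings: 27 of 3^9, det 9 — tricolorable
note: det 9 = |V(-1)|; divisible by 3, so tricolorable


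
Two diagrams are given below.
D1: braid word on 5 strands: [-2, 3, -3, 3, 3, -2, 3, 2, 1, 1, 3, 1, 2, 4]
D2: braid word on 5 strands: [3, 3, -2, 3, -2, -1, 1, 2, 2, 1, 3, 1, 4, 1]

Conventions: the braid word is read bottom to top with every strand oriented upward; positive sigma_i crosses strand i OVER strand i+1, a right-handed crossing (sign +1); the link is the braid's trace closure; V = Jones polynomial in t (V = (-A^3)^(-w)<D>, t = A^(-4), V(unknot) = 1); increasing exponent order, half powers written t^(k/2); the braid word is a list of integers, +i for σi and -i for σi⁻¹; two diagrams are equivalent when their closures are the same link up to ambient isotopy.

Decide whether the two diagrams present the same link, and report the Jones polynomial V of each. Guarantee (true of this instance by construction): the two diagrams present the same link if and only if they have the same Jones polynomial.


equivalent: yes
V(D1) = t^2 + 2t^4 - 2t^5 + t^6 - 2t^7 + t^8  (w +8, c 14, <D> = A^-8 - 2A^-4 + 1 - 2A^4 + 2A^8 + A^16)
V(D2) = t^2 + 2t^4 - 2t^5 + t^6 - 2t^7 + t^8  (w +8, c 14, <D> = A^-8 - 2A^-4 + 1 - 2A^4 + 2A^8 + A^16)
why: one V(t) for all 2 diagrams — one class (guaranteed)


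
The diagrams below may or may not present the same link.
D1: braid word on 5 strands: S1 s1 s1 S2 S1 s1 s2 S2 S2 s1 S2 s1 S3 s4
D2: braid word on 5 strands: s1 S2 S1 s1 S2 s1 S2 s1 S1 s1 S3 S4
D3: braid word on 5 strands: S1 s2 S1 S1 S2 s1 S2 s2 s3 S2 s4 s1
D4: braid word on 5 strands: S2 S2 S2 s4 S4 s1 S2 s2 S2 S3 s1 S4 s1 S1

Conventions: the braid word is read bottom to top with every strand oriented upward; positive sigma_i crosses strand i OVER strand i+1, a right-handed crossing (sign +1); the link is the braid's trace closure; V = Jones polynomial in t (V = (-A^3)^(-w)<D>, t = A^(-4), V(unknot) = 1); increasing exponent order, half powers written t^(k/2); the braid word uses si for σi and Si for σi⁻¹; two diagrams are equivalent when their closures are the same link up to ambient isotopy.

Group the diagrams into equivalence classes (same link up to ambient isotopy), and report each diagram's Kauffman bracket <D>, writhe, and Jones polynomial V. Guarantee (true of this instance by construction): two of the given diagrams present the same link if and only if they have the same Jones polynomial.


classes: {D1, D2} | {D3} | {D4}
V(D1) = -t^-3 + 2t^-2 - 2t^-1 + 3 - 2t + 2t^2 - t^3  [14 crossings, <D> = -A^-12 + 2A^-8 - 2A^-4 + 3 - 2A^4 + 2A^8 - A^12, w = 0]
V(D2) = -t^-3 + 2t^-2 - 2t^-1 + 3 - 2t + 2t^2 - t^3  (w -2, c 12, <D> = -A^-18 + 2A^-14 - 2A^-10 + 3A^-6 - 2A^-2 + 2A^2 - A^6)
V(D3) = 1  [12 crossings, <D> = 1, w = 0]
V(D4) = t^-5 - 2t^-4 + 2t^-3 - 2t^-2 + 2t^-1 - 1 + t  (w -4, c 14, <D> = A^-16 - A^-12 + 2A^-8 - 2A^-4 + 2 - 2A^4 + A^8)
note: 3 values of V(t) split the 4 diagrams


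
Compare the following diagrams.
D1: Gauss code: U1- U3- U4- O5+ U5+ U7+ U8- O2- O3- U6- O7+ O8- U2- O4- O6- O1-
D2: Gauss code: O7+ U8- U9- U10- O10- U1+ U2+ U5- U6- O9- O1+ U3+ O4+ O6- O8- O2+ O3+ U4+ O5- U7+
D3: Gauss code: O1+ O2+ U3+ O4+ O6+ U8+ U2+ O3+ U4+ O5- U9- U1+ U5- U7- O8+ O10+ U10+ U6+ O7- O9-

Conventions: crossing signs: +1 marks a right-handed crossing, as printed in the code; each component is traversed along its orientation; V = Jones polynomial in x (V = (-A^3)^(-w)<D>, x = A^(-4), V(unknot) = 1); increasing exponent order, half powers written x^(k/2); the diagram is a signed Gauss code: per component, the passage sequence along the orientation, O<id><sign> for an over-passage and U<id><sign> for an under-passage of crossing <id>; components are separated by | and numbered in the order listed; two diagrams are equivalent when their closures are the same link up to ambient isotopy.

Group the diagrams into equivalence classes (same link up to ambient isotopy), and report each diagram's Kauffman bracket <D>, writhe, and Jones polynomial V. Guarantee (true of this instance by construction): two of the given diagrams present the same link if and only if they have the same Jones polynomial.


equivalence classes: {D1} | {D2} | {D3}
D1 (bracket A^-8 + 1 - A^4; 8 crossings at w = -4): V = -x^-4 + x^-3 + x^-1
D2 (bracket 1; 10 crossings at w = 0): V = 1
V(D3) = x - x^2 + 2x^3 - x^4 + x^5 - x^6  (w +4, c 10, <D> = -A^-12 + A^-8 - A^-4 + 2 - A^4 + A^8)
observation: 3 values of V(x) split the 3 diagrams


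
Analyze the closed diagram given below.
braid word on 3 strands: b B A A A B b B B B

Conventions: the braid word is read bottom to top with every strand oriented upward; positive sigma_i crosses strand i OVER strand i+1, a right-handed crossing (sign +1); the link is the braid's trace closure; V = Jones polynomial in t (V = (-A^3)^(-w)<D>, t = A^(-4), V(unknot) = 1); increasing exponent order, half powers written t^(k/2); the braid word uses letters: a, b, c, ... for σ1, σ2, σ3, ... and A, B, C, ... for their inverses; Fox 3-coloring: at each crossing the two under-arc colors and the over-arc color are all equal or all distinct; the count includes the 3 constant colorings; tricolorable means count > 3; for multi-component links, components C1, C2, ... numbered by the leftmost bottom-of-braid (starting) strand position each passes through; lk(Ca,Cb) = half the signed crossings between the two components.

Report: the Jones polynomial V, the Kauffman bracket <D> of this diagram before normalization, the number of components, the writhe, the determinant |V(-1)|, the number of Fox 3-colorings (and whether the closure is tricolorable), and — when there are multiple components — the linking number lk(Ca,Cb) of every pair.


Jones polynomial: V(t) = t^-8 - 2t^-7 + t^-6 - 2t^-5 + 2t^-4 + t^-2
<D> = A^-10 + 2A^-2 - 2A^2 + A^6 - 2A^10 + A^14; writhe -6
components 1, writhe -6 (10 crossings)
3-colorings: 27 of 3^10, det 9 — tricolorable
note: det 9 = |V(-1)|; divisible by 3, so tricolorable


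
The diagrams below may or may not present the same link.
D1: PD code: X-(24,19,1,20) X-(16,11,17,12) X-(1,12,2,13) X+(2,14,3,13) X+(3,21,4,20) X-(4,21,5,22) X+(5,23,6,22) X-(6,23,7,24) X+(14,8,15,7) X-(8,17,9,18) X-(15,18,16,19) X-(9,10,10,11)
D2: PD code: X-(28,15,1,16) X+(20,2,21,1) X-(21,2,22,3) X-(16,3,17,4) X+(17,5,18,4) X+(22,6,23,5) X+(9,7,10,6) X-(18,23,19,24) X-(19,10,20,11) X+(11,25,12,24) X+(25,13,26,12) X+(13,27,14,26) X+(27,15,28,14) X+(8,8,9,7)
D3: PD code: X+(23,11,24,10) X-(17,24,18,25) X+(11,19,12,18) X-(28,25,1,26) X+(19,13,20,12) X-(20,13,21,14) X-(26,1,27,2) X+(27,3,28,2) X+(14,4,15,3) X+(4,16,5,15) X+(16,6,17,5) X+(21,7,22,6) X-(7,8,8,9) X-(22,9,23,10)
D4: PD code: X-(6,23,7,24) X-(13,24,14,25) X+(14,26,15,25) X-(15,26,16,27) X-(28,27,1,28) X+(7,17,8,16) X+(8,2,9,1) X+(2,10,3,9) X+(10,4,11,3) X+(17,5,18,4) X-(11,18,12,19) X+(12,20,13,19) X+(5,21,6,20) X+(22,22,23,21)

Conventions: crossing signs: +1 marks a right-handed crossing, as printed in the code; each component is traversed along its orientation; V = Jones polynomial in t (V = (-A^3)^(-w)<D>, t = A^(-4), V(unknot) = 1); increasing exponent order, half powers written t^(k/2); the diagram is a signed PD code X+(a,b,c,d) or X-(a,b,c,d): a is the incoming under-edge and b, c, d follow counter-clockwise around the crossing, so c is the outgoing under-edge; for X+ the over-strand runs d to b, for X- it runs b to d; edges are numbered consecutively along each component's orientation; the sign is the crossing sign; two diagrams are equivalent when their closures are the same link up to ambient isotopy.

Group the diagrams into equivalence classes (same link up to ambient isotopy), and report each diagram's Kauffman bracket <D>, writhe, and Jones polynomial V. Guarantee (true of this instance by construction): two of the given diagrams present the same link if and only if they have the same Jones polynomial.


classes: {D1} | {D2} | {D3, D4}
V(D1) = 1  [12 crossings, <D> = A^-12, w = -4]
D2 (bracket -A^-4 + 1 + A^8; 14 crossings at w = +4): V = t + t^3 - t^4
V(D3) = t - t^2 + 2t^3 - t^4 + t^5 - t^6  [14 crossings, <D> = -A^-18 + A^-14 - A^-10 + 2A^-6 - A^-2 + A^2, w = +2]
D4 (bracket -A^-12 + A^-8 - A^-4 + 2 - A^4 + A^8; 14 crossings at w = +4): V = t - t^2 + 2t^3 - t^4 + t^5 - t^6
insight: comparing 4 Jones polynomials yields 3 groups


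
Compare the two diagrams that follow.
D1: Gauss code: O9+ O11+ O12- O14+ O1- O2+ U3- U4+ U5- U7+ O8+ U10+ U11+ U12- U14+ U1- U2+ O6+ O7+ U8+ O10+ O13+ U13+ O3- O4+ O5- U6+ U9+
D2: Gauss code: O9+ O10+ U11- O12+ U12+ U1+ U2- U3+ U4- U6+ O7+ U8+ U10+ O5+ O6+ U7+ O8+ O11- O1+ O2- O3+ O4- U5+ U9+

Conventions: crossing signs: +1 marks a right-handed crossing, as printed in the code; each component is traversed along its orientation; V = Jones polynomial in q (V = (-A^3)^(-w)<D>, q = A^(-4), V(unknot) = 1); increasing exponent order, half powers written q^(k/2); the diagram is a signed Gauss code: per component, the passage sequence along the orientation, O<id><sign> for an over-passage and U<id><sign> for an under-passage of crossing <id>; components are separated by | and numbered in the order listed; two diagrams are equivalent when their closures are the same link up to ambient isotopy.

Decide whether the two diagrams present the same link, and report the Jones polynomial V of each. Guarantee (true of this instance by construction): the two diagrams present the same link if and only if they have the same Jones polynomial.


equivalent: yes
D1 (bracket -A^-6 + A^-2 - A^2 + 2A^6 - A^10 + A^14; 14 crossings at w = +6): V = q - q^2 + 2q^3 - q^4 + q^5 - q^6
V(D2) = q - q^2 + 2q^3 - q^4 + q^5 - q^6  (w +6, c 12, <D> = -A^-6 + A^-2 - A^2 + 2A^6 - A^10 + A^14)
key observation: Reidemeister moves carry D1 (14 crossings) to D2 (12)


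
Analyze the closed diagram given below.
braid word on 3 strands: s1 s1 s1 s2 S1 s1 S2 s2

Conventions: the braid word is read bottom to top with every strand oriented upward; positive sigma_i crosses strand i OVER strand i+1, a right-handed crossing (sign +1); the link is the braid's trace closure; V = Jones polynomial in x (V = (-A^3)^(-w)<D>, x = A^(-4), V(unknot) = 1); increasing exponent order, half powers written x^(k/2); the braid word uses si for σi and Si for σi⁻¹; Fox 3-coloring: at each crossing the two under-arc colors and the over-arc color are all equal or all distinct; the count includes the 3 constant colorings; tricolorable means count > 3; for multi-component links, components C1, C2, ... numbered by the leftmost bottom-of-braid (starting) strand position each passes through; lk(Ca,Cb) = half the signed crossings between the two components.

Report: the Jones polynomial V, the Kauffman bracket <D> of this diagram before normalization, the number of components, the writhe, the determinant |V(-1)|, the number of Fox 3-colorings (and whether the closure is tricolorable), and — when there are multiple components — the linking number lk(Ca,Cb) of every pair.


Jones polynomial: V(x) = x + x^3 - x^4
<D> = -A^-4 + 1 + A^8; writhe +4
components 1, writhe +4 (8 crossings)
3-colorings: 9 of 3^8, det 3 — tricolorable
note: w = +4 shifts under R1 moves; the (-A^3)^(-4) factor cancels that in V
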